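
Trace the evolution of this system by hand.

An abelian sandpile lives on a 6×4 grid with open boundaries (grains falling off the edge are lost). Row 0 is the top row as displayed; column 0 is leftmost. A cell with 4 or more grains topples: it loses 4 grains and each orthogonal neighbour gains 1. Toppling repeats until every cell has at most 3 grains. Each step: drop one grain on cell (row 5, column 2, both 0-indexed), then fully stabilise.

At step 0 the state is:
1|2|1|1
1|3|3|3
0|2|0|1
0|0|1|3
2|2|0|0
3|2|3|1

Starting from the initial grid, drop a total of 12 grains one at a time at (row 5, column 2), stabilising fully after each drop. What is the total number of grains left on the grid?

36

[0] 1|2|1|1
1|3|3|3
0|2|0|1
0|0|1|3
2|2|0|0
3|2|3|1
[1] 1|2|1|1
1|3|3|3
0|2|0|1
0|0|1|3
2|2|1|0
3|3|0|2
[2] 1|2|1|1
1|3|3|3
0|2|0|1
0|0|1|3
2|2|1|0
3|3|1|2
[3] 1|2|1|1
1|3|3|3
0|2|0|1
0|0|1|3
2|2|1|0
3|3|2|2
[4] 1|2|1|1
1|3|3|3
0|2|0|1
0|0|1|3
2|2|1|0
3|3|3|2
[5] 1|2|1|1
1|3|3|3
0|2|0|1
0|0|1|3
3|3|2|0
0|1|1|3
[6] 1|2|1|1
1|3|3|3
0|2|0|1
0|0|1|3
3|3|2|0
0|1|2|3
[7] 1|2|1|1
1|3|3|3
0|2|0|1
0|0|1|3
3|3|2|0
0|1|3|3
[8] 1|2|1|1
1|3|3|3
0|2|0|1
0|0|1|3
3|3|3|1
0|2|1|0
[9] 1|2|1|1
1|3|3|3
0|2|0|1
0|0|1|3
3|3|3|1
0|2|2|0
[10] 1|2|1|1
1|3|3|3
0|2|0|1
0|0|1|3
3|3|3|1
0|2|3|0
[11] 1|2|1|1
1|3|3|3
0|2|0|1
1|1|2|3
0|2|1|2
2|0|2|1
[12] 1|2|1|1
1|3|3|3
0|2|0|1
1|1|2|3
0|2|1|2
2|0|3|1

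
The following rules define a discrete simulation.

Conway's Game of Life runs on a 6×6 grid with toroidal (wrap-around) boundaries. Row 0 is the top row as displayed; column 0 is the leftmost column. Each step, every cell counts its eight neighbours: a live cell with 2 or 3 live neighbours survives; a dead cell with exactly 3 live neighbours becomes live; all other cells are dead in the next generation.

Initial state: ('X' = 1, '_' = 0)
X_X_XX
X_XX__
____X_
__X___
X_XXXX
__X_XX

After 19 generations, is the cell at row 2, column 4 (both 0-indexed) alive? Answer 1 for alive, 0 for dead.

t=0: X_X_XX
X_XX__
____X_
__X___
X_XXXX
__X_XX
t=1: X_X___
X_X___
_XX___
_XX___
X_X___
__X___
t=2: __XX__
X_XX__
X__X__
X__X__
__XX__
__XX__
t=3: ____X_
____X_
X__XXX
_X_XX_
_X__X_
_X__X_
t=4: ___XXX
______
X_X___
_X____
XX__XX
___XXX
t=5: ___X_X
___XXX
_X____
__X___
_XXX__
__X___
t=6: __XX_X
X_XX_X
__XXX_
___X__
_X_X__
_X__X_
t=7: _____X
X____X
_X___X
______
___XX_
XX__X_
t=8: _X__X_
____XX
_____X
____X_
___XXX
X__XX_
t=9: X_____
X___XX
_____X
___X__
______
X_X___
t=10: X_____
X___X_
X____X
______
______
_X____
t=11: XX___X
XX____
X____X
______
______
______
t=12: _X___X
______
XX___X
______
______
X_____
t=13: X_____
_X___X
X_____
X_____
______
X_____
t=14: XX___X
_X___X
XX___X
______
______
______
t=15: _X___X
__X_X_
_X___X
X_____
______
X_____
t=16: XX___X
_XX_XX
XX___X
X_____
______
X_____
t=17: __X_X_
__X_X_
__X_X_
XX___X
______
XX___X
t=18: X_X_X_
_XX_XX
X_X_X_
XX___X
______
XX___X
t=19: __X_X_
__X_X_
__X_X_
XX___X
______
XX___X

1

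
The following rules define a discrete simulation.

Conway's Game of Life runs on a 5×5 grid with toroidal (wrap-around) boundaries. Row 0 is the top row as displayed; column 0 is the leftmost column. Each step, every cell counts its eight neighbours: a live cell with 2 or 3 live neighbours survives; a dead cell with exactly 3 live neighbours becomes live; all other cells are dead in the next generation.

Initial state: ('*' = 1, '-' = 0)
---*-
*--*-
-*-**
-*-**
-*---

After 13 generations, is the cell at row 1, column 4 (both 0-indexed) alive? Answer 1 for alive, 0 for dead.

1

0) ---*-
*--*-
-*-**
-*-**
-*---
1) --*-*
*--*-
-*---
-*-**
*--**
2) -**--
*****
-*-*-
-*-*-
-*---
3) ----*
----*
-----
**---
**---
4) ----*
-----
*----
**---
-*--*
5) *----
-----
**---
-*--*
-*--*
6) *----
**---
**---
-**-*
-*--*
7) ----*
----*
----*
--***
-****
8) --*-*
*--**
*---*
-*---
-*---
9) -**-*
-*---
-*-*-
-*---
***--
10) ---*-
-*-*-
**---
-----
---*-
11) ---**
**--*
***--
-----
-----
12) ---**
-----
--*-*
-*---
-----
13) -----
----*
-----
-----
-----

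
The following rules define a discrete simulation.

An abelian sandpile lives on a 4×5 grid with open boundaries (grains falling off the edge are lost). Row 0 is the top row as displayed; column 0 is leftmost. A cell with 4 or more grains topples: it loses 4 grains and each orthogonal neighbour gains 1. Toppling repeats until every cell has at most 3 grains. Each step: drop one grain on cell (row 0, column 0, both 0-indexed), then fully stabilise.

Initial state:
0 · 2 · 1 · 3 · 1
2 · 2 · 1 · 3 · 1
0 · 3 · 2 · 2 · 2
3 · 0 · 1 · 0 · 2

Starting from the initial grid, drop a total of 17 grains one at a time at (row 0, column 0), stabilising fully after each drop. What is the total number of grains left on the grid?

[0] 0 · 2 · 1 · 3 · 1
2 · 2 · 1 · 3 · 1
0 · 3 · 2 · 2 · 2
3 · 0 · 1 · 0 · 2
[1] 1 · 2 · 1 · 3 · 1
2 · 2 · 1 · 3 · 1
0 · 3 · 2 · 2 · 2
3 · 0 · 1 · 0 · 2
[2] 2 · 2 · 1 · 3 · 1
2 · 2 · 1 · 3 · 1
0 · 3 · 2 · 2 · 2
3 · 0 · 1 · 0 · 2
[3] 3 · 2 · 1 · 3 · 1
2 · 2 · 1 · 3 · 1
0 · 3 · 2 · 2 · 2
3 · 0 · 1 · 0 · 2
[4] 0 · 3 · 1 · 3 · 1
3 · 2 · 1 · 3 · 1
0 · 3 · 2 · 2 · 2
3 · 0 · 1 · 0 · 2
[5] 1 · 3 · 1 · 3 · 1
3 · 2 · 1 · 3 · 1
0 · 3 · 2 · 2 · 2
3 · 0 · 1 · 0 · 2
[6] 2 · 3 · 1 · 3 · 1
3 · 2 · 1 · 3 · 1
0 · 3 · 2 · 2 · 2
3 · 0 · 1 · 0 · 2
[7] 3 · 3 · 1 · 3 · 1
3 · 2 · 1 · 3 · 1
0 · 3 · 2 · 2 · 2
3 · 0 · 1 · 0 · 2
[8] 2 · 1 · 2 · 3 · 1
1 · 1 · 2 · 3 · 1
2 · 0 · 3 · 2 · 2
3 · 1 · 1 · 0 · 2
[9] 3 · 1 · 2 · 3 · 1
1 · 1 · 2 · 3 · 1
2 · 0 · 3 · 2 · 2
3 · 1 · 1 · 0 · 2
[10] 0 · 2 · 2 · 3 · 1
2 · 1 · 2 · 3 · 1
2 · 0 · 3 · 2 · 2
3 · 1 · 1 · 0 · 2
[11] 1 · 2 · 2 · 3 · 1
2 · 1 · 2 · 3 · 1
2 · 0 · 3 · 2 · 2
3 · 1 · 1 · 0 · 2
[12] 2 · 2 · 2 · 3 · 1
2 · 1 · 2 · 3 · 1
2 · 0 · 3 · 2 · 2
3 · 1 · 1 · 0 · 2
[13] 3 · 2 · 2 · 3 · 1
2 · 1 · 2 · 3 · 1
2 · 0 · 3 · 2 · 2
3 · 1 · 1 · 0 · 2
[14] 0 · 3 · 2 · 3 · 1
3 · 1 · 2 · 3 · 1
2 · 0 · 3 · 2 · 2
3 · 1 · 1 · 0 · 2
[15] 1 · 3 · 2 · 3 · 1
3 · 1 · 2 · 3 · 1
2 · 0 · 3 · 2 · 2
3 · 1 · 1 · 0 · 2
[16] 2 · 3 · 2 · 3 · 1
3 · 1 · 2 · 3 · 1
2 · 0 · 3 · 2 · 2
3 · 1 · 1 · 0 · 2
[17] 3 · 3 · 2 · 3 · 1
3 · 1 · 2 · 3 · 1
2 · 0 · 3 · 2 · 2
3 · 1 · 1 · 0 · 2

38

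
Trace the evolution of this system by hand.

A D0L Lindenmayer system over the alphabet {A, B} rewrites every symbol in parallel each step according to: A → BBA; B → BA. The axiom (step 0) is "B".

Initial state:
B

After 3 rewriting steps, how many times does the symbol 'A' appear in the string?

5

0) B
1) BA
2) BABBA
3) BABBABABABBA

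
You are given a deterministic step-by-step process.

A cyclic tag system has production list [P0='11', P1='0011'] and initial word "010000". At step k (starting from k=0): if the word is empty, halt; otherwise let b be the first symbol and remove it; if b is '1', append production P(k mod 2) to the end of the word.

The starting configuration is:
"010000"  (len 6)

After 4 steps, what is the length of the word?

6

step 0: "010000"  (len 6)
step 1: "10000"  (len 5)
step 2: "00000011"  (len 8)
step 3: "0000011"  (len 7)
step 4: "000011"  (len 6)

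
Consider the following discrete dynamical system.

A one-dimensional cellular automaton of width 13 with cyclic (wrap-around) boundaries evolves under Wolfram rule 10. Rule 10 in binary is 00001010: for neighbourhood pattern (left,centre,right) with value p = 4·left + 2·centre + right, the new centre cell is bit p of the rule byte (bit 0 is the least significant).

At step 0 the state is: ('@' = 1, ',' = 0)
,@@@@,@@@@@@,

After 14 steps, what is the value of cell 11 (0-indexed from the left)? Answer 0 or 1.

0

[0] ,@@@@,@@@@@@,
[1] @@,,,,@,,,,,,
[2] @,,,,@,,,,,,@
[3] ,,,,@,,,,,,@@
[4] ,,,@,,,,,,@@,
[5] ,,@,,,,,,@@,,
[6] ,@,,,,,,@@,,,
[7] @,,,,,,@@,,,,
[8] ,,,,,,@@,,,,@
[9] ,,,,,@@,,,,@,
[10] ,,,,@@,,,,@,,
[11] ,,,@@,,,,@,,,
[12] ,,@@,,,,@,,,,
[13] ,@@,,,,@,,,,,
[14] @@,,,,@,,,,,,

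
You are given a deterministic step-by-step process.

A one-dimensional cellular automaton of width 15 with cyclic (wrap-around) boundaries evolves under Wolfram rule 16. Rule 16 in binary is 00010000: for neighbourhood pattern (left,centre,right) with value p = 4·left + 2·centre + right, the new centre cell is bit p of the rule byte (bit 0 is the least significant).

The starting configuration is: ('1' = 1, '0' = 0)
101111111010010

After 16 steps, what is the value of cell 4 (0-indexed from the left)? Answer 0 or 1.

0) 101111111010010
1) 000000000001000
2) 000000000000100
3) 000000000000010
4) 000000000000001
5) 100000000000000
6) 010000000000000
7) 001000000000000
8) 000100000000000
9) 000010000000000
10) 000001000000000
11) 000000100000000
12) 000000010000000
13) 000000001000000
14) 000000000100000
15) 000000000010000
16) 000000000001000

0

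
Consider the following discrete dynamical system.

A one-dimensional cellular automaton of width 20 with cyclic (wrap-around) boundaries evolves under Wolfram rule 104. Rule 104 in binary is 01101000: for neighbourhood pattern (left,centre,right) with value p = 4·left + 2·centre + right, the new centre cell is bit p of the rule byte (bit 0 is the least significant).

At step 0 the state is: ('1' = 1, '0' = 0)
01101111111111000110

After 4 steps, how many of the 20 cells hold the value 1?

k=0  01101111111111000110
k=1  01111000000001000110
k=2  01001000000000000110
k=3  00000000000000000110
k=4  00000000000000000110

2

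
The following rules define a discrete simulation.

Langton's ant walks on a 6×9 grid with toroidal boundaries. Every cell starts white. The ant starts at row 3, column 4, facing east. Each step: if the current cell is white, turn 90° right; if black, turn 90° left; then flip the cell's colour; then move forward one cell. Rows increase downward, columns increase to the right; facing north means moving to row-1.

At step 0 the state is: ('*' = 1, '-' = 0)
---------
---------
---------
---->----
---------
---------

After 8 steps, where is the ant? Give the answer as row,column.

t=0: ---------
---------
---------
---->----
---------
---------
t=1: ---------
---------
---------
----*----
----v----
---------
t=2: ---------
---------
---------
----*----
---<*----
---------
t=3: ---------
---------
---------
---^*----
---**----
---------
t=4: ---------
---------
---------
---*>----
---**----
---------
t=5: ---------
---------
----^----
---*-----
---**----
---------
t=6: ---------
---------
----*>---
---*-----
---**----
---------
t=7: ---------
---------
----**---
---*-v---
---**----
---------
t=8: ---------
---------
----**---
---*<*---
---**----
---------

3,4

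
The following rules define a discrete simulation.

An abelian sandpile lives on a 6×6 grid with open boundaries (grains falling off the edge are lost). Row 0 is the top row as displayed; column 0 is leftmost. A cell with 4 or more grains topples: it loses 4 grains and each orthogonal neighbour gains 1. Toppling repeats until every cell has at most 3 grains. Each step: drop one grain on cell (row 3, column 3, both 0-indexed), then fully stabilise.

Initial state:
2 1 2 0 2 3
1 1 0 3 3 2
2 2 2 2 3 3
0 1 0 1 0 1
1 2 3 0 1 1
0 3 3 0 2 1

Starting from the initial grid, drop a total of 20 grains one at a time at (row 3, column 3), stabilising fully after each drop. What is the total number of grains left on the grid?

t=0: 2 1 2 0 2 3
1 1 0 3 3 2
2 2 2 2 3 3
0 1 0 1 0 1
1 2 3 0 1 1
0 3 3 0 2 1
t=1: 2 1 2 0 2 3
1 1 0 3 3 2
2 2 2 2 3 3
0 1 0 2 0 1
1 2 3 0 1 1
0 3 3 0 2 1
t=2: 2 1 2 0 2 3
1 1 0 3 3 2
2 2 2 2 3 3
0 1 0 3 0 1
1 2 3 0 1 1
0 3 3 0 2 1
t=3: 2 1 2 0 2 3
1 1 0 3 3 2
2 2 2 3 3 3
0 1 1 0 1 1
1 2 3 1 1 1
0 3 3 0 2 1
t=4: 2 1 2 0 2 3
1 1 0 3 3 2
2 2 2 3 3 3
0 1 1 1 1 1
1 2 3 1 1 1
0 3 3 0 2 1
t=5: 2 1 2 0 2 3
1 1 0 3 3 2
2 2 2 3 3 3
0 1 1 2 1 1
1 2 3 1 1 1
0 3 3 0 2 1
t=6: 2 1 2 0 2 3
1 1 0 3 3 2
2 2 2 3 3 3
0 1 1 3 1 1
1 2 3 1 1 1
0 3 3 0 2 1
t=7: 2 1 2 2 0 1
1 1 1 1 3 1
2 2 3 2 2 1
0 1 2 1 3 2
1 2 3 2 1 1
0 3 3 0 2 1
t=8: 2 1 2 2 0 1
1 1 1 1 3 1
2 2 3 2 2 1
0 1 2 2 3 2
1 2 3 2 1 1
0 3 3 0 2 1
t=9: 2 1 2 2 0 1
1 1 1 1 3 1
2 2 3 2 2 1
0 1 2 3 3 2
1 2 3 2 1 1
0 3 3 0 2 1
t=10: 2 1 2 2 0 1
1 1 1 1 3 1
2 2 3 3 3 1
0 1 3 1 0 3
1 2 3 3 2 1
0 3 3 0 2 1
t=11: 2 1 2 2 0 1
1 1 1 1 3 1
2 2 3 3 3 1
0 1 3 2 0 3
1 2 3 3 2 1
0 3 3 0 2 1
t=12: 2 1 2 2 0 1
1 1 1 1 3 1
2 2 3 3 3 1
0 1 3 3 0 3
1 2 3 3 2 1
0 3 3 0 2 1
t=13: 2 1 2 2 1 1
1 1 2 3 0 2
2 3 1 2 1 2
0 3 2 3 2 3
2 0 3 1 3 1
1 1 1 2 2 1
t=14: 2 1 2 2 1 1
1 1 2 3 0 2
2 3 1 3 1 2
0 3 3 0 3 3
2 0 3 2 3 1
1 1 1 2 2 1
t=15: 2 1 2 2 1 1
1 1 2 3 0 2
2 3 1 3 1 2
0 3 3 1 3 3
2 0 3 2 3 1
1 1 1 2 2 1
t=16: 2 1 2 2 1 1
1 1 2 3 0 2
2 3 1 3 1 2
0 3 3 2 3 3
2 0 3 2 3 1
1 1 1 2 2 1
t=17: 2 1 2 2 1 1
1 1 2 3 0 2
2 3 1 3 1 2
0 3 3 3 3 3
2 0 3 2 3 1
1 1 1 2 2 1
t=18: 2 1 3 3 1 1
1 3 0 1 1 2
3 1 2 3 3 3
1 2 0 1 3 0
2 2 2 2 1 3
1 1 2 3 3 1
t=19: 2 1 3 3 1 1
1 3 0 1 1 2
3 1 2 3 3 3
1 2 0 2 3 0
2 2 2 2 1 3
1 1 2 3 3 1
t=20: 2 1 3 3 1 1
1 3 0 1 1 2
3 1 2 3 3 3
1 2 0 3 3 0
2 2 2 2 1 3
1 1 2 3 3 1

66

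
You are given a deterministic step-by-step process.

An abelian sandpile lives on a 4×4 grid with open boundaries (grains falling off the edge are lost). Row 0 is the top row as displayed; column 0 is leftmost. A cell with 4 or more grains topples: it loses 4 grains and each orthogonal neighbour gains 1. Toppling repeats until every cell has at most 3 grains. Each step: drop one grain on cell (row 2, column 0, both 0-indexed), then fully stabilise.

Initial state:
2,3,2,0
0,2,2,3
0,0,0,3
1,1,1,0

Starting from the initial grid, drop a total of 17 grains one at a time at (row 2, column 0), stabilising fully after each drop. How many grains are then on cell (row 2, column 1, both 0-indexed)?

0) 2,3,2,0
0,2,2,3
0,0,0,3
1,1,1,0
1) 2,3,2,0
0,2,2,3
1,0,0,3
1,1,1,0
2) 2,3,2,0
0,2,2,3
2,0,0,3
1,1,1,0
3) 2,3,2,0
0,2,2,3
3,0,0,3
1,1,1,0
4) 2,3,2,0
1,2,2,3
0,1,0,3
2,1,1,0
5) 2,3,2,0
1,2,2,3
1,1,0,3
2,1,1,0
6) 2,3,2,0
1,2,2,3
2,1,0,3
2,1,1,0
7) 2,3,2,0
1,2,2,3
3,1,0,3
2,1,1,0
8) 2,3,2,0
2,2,2,3
0,2,0,3
3,1,1,0
9) 2,3,2,0
2,2,2,3
1,2,0,3
3,1,1,0
10) 2,3,2,0
2,2,2,3
2,2,0,3
3,1,1,0
11) 2,3,2,0
2,2,2,3
3,2,0,3
3,1,1,0
12) 2,3,2,0
3,2,2,3
1,3,0,3
0,2,1,0
13) 2,3,2,0
3,2,2,3
2,3,0,3
0,2,1,0
14) 2,3,2,0
3,2,2,3
3,3,0,3
0,2,1,0
15) 0,1,3,0
2,1,3,3
2,1,1,3
1,3,1,0
16) 0,1,3,0
2,1,3,3
3,1,1,3
1,3,1,0
17) 0,1,3,0
3,1,3,3
0,2,1,3
2,3,1,0

2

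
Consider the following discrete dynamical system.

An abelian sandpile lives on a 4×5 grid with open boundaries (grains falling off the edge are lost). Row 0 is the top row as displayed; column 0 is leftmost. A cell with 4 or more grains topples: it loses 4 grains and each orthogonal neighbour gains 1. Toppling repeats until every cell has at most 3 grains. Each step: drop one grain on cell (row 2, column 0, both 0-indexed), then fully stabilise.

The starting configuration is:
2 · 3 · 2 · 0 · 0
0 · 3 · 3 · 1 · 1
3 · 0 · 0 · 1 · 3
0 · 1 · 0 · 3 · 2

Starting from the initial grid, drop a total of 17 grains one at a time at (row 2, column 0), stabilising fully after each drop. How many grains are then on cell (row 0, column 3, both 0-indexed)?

step 0: 2 · 3 · 2 · 0 · 0
0 · 3 · 3 · 1 · 1
3 · 0 · 0 · 1 · 3
0 · 1 · 0 · 3 · 2
step 1: 2 · 3 · 2 · 0 · 0
1 · 3 · 3 · 1 · 1
0 · 1 · 0 · 1 · 3
1 · 1 · 0 · 3 · 2
step 2: 2 · 3 · 2 · 0 · 0
1 · 3 · 3 · 1 · 1
1 · 1 · 0 · 1 · 3
1 · 1 · 0 · 3 · 2
step 3: 2 · 3 · 2 · 0 · 0
1 · 3 · 3 · 1 · 1
2 · 1 · 0 · 1 · 3
1 · 1 · 0 · 3 · 2
step 4: 2 · 3 · 2 · 0 · 0
1 · 3 · 3 · 1 · 1
3 · 1 · 0 · 1 · 3
1 · 1 · 0 · 3 · 2
step 5: 2 · 3 · 2 · 0 · 0
2 · 3 · 3 · 1 · 1
0 · 2 · 0 · 1 · 3
2 · 1 · 0 · 3 · 2
step 6: 2 · 3 · 2 · 0 · 0
2 · 3 · 3 · 1 · 1
1 · 2 · 0 · 1 · 3
2 · 1 · 0 · 3 · 2
step 7: 2 · 3 · 2 · 0 · 0
2 · 3 · 3 · 1 · 1
2 · 2 · 0 · 1 · 3
2 · 1 · 0 · 3 · 2
step 8: 2 · 3 · 2 · 0 · 0
2 · 3 · 3 · 1 · 1
3 · 2 · 0 · 1 · 3
2 · 1 · 0 · 3 · 2
step 9: 2 · 3 · 2 · 0 · 0
3 · 3 · 3 · 1 · 1
0 · 3 · 0 · 1 · 3
3 · 1 · 0 · 3 · 2
step 10: 2 · 3 · 2 · 0 · 0
3 · 3 · 3 · 1 · 1
1 · 3 · 0 · 1 · 3
3 · 1 · 0 · 3 · 2
step 11: 2 · 3 · 2 · 0 · 0
3 · 3 · 3 · 1 · 1
2 · 3 · 0 · 1 · 3
3 · 1 · 0 · 3 · 2
step 12: 2 · 3 · 2 · 0 · 0
3 · 3 · 3 · 1 · 1
3 · 3 · 0 · 1 · 3
3 · 1 · 0 · 3 · 2
step 13: 0 · 2 · 0 · 1 · 0
2 · 3 · 1 · 2 · 1
3 · 1 · 2 · 1 · 3
0 · 3 · 0 · 3 · 2
step 14: 0 · 2 · 0 · 1 · 0
3 · 3 · 1 · 2 · 1
0 · 2 · 2 · 1 · 3
1 · 3 · 0 · 3 · 2
step 15: 0 · 2 · 0 · 1 · 0
3 · 3 · 1 · 2 · 1
1 · 2 · 2 · 1 · 3
1 · 3 · 0 · 3 · 2
step 16: 0 · 2 · 0 · 1 · 0
3 · 3 · 1 · 2 · 1
2 · 2 · 2 · 1 · 3
1 · 3 · 0 · 3 · 2
step 17: 0 · 2 · 0 · 1 · 0
3 · 3 · 1 · 2 · 1
3 · 2 · 2 · 1 · 3
1 · 3 · 0 · 3 · 2

1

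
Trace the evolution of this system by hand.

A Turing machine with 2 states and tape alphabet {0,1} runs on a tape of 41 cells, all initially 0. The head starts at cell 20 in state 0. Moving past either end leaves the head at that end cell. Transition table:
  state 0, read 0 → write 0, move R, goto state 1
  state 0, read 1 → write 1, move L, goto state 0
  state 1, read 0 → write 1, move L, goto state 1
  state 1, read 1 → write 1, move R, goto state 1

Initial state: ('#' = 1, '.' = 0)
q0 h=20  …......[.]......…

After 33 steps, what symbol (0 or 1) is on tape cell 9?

[0] q0 h=20  …......[.]......…
[1] q1 h=21  …......[.]......…
[2] q1 h=20  …......[.]#.....…
[3] q1 h=19  …......[.]##....…
[4] q1 h=18  …......[.]###...…
[5] q1 h=17  …......[.]####..…
[6] q1 h=16  …......[.]#####.…
[7] q1 h=15  …......[.]######…
[8] q1 h=14  …......[.]######…
[9] q1 h=13  …......[.]######…
[10] q1 h=12  …......[.]######…
[11] q1 h=11  …......[.]######…
[12] q1 h=10  …......[.]######…
[13] q1 h= 9  …......[.]######…
[14] q1 h= 8  …......[.]######…
[15] q1 h= 7  …......[.]######…
[16] q1 h= 6  |......[.]######…
[17] q1 h= 5  |.....[.]######…
[18] q1 h= 4  |....[.]######…
[19] q1 h= 3  |...[.]######…
[20] q1 h= 2  |..[.]######…
[21] q1 h= 1  |.[.]######…
[22] q1 h= 0  |[.]######…
[23] q1 h= 0  |[#]######…
[24] q1 h= 1  |#[#]######…
[25] q1 h= 2  |##[#]######…
[26] q1 h= 3  |###[#]######…
[27] q1 h= 4  |####[#]######…
[28] q1 h= 5  |#####[#]######…
[29] q1 h= 6  |######[#]######…
[30] q1 h= 7  …######[#]######…
[31] q1 h= 8  …######[#]######…
[32] q1 h= 9  …######[#]######…
[33] q1 h=10  …######[#]######…

1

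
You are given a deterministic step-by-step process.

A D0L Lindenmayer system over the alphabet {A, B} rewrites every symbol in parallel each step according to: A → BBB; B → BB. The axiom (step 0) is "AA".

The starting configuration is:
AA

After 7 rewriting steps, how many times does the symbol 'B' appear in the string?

k=0  AA
k=1  BBBBBB
k=2  BBBBBBBBBBBB
k=3  BBBBBBBBBBBBBBBBBBBBBBBB
k=4  BBBBBBBBBBBBBBBBBBBBBBBBBBBBBBBBBBBBBBBBBBBBBBBB
k=5  BBBBBBBBBBBBBBBBBBBBBBBBBBBBBBBBBBBBBBBBBBBBBBBBBBBBBBBBBBBBBBBBBBBBBBBBBBBBBBBBBBBBBBBBBBBBBBBB
k=6  BBBBBBBBBBBBBBBBBBBBBBBBBBBBBBBBBBBBBBBBBBBBBBBBBBBBBBBBBB…BBBBBBBBBBBBBBBBBBBBBBBBBBBBBBBBBBBBBBBBBBBBBBBBBBBBBBBBBB  (len 192)
k=7  BBBBBBBBBBBBBBBBBBBBBBBBBBBBBBBBBBBBBBBBBBBBBBBBBBBBBBBBBB…BBBBBBBBBBBBBBBBBBBBBBBBBBBBBBBBBBBBBBBBBBBBBBBBBBBBBBBBBB  (len 384)

384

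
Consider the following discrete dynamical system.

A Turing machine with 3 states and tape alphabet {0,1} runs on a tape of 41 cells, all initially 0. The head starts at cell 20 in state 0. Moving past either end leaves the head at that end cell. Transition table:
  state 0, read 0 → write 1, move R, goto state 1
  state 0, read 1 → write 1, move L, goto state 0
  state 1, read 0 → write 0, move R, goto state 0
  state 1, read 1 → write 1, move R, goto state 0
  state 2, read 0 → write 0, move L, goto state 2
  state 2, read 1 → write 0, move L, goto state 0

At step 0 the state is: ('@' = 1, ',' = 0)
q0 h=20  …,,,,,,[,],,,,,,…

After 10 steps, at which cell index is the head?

30

gen 0: q0 h=20  …,,,,,,[,],,,,,,…
gen 1: q1 h=21  …,,,,,@[,],,,,,,…
gen 2: q0 h=22  …,,,,@,[,],,,,,,…
gen 3: q1 h=23  …,,,@,@[,],,,,,,…
gen 4: q0 h=24  …,,@,@,[,],,,,,,…
gen 5: q1 h=25  …,@,@,@[,],,,,,,…
gen 6: q0 h=26  …@,@,@,[,],,,,,,…
gen 7: q1 h=27  …,@,@,@[,],,,,,,…
gen 8: q0 h=28  …@,@,@,[,],,,,,,…
gen 9: q1 h=29  …,@,@,@[,],,,,,,…
gen 10: q0 h=30  …@,@,@,[,],,,,,,…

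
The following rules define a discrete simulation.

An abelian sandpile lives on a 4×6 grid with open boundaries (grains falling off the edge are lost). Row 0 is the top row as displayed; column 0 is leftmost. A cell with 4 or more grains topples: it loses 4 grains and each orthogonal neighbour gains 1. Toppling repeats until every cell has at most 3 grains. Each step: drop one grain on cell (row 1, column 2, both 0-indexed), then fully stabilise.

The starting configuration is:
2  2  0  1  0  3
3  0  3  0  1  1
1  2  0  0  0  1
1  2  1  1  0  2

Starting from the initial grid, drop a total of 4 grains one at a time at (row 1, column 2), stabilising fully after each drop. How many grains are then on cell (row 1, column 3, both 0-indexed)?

t=0: 2  2  0  1  0  3
3  0  3  0  1  1
1  2  0  0  0  1
1  2  1  1  0  2
t=1: 2  2  1  1  0  3
3  1  0  1  1  1
1  2  1  0  0  1
1  2  1  1  0  2
t=2: 2  2  1  1  0  3
3  1  1  1  1  1
1  2  1  0  0  1
1  2  1  1  0  2
t=3: 2  2  1  1  0  3
3  1  2  1  1  1
1  2  1  0  0  1
1  2  1  1  0  2
t=4: 2  2  1  1  0  3
3  1  3  1  1  1
1  2  1  0  0  1
1  2  1  1  0  2

1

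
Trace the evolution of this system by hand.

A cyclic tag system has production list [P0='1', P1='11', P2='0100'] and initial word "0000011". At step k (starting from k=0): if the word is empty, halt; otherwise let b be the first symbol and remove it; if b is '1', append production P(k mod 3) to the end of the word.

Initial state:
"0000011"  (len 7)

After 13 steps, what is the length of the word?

7

step 0: "0000011"  (len 7)
step 1: "000011"  (len 6)
step 2: "00011"  (len 5)
step 3: "0011"  (len 4)
step 4: "011"  (len 3)
step 5: "11"  (len 2)
step 6: "10100"  (len 5)
step 7: "01001"  (len 5)
step 8: "1001"  (len 4)
step 9: "0010100"  (len 7)
step 10: "010100"  (len 6)
step 11: "10100"  (len 5)
step 12: "01000100"  (len 8)
step 13: "1000100"  (len 7)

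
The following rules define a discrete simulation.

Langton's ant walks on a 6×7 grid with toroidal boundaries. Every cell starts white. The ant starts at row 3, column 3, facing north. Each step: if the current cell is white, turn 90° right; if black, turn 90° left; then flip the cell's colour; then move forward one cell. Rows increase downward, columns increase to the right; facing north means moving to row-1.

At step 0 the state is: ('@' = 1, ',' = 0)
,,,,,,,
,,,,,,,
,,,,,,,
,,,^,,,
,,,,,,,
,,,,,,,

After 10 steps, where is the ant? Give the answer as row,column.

t=0: ,,,,,,,
,,,,,,,
,,,,,,,
,,,^,,,
,,,,,,,
,,,,,,,
t=1: ,,,,,,,
,,,,,,,
,,,,,,,
,,,@>,,
,,,,,,,
,,,,,,,
t=2: ,,,,,,,
,,,,,,,
,,,,,,,
,,,@@,,
,,,,v,,
,,,,,,,
t=3: ,,,,,,,
,,,,,,,
,,,,,,,
,,,@@,,
,,,<@,,
,,,,,,,
t=4: ,,,,,,,
,,,,,,,
,,,,,,,
,,,^@,,
,,,@@,,
,,,,,,,
t=5: ,,,,,,,
,,,,,,,
,,,,,,,
,,<,@,,
,,,@@,,
,,,,,,,
t=6: ,,,,,,,
,,,,,,,
,,^,,,,
,,@,@,,
,,,@@,,
,,,,,,,
t=7: ,,,,,,,
,,,,,,,
,,@>,,,
,,@,@,,
,,,@@,,
,,,,,,,
t=8: ,,,,,,,
,,,,,,,
,,@@,,,
,,@v@,,
,,,@@,,
,,,,,,,
t=9: ,,,,,,,
,,,,,,,
,,@@,,,
,,<@@,,
,,,@@,,
,,,,,,,
t=10: ,,,,,,,
,,,,,,,
,,@@,,,
,,,@@,,
,,v@@,,
,,,,,,,

4,2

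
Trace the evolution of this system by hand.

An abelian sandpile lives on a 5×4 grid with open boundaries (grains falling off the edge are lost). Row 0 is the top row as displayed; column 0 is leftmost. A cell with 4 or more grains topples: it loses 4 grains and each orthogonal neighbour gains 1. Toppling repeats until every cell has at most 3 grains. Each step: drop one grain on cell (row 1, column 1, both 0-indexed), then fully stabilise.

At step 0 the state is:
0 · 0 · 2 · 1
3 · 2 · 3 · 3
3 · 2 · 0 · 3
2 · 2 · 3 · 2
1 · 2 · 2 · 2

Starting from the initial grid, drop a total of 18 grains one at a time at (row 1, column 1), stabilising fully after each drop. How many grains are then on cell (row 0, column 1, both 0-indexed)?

[0] 0 · 0 · 2 · 1
3 · 2 · 3 · 3
3 · 2 · 0 · 3
2 · 2 · 3 · 2
1 · 2 · 2 · 2
[1] 0 · 0 · 2 · 1
3 · 3 · 3 · 3
3 · 2 · 0 · 3
2 · 2 · 3 · 2
1 · 2 · 2 · 2
[2] 1 · 1 · 3 · 2
1 · 3 · 1 · 1
1 · 0 · 3 · 0
3 · 3 · 3 · 3
1 · 2 · 2 · 2
[3] 1 · 2 · 3 · 2
2 · 0 · 2 · 1
1 · 1 · 3 · 0
3 · 3 · 3 · 3
1 · 2 · 2 · 2
[4] 1 · 2 · 3 · 2
2 · 1 · 2 · 1
1 · 1 · 3 · 0
3 · 3 · 3 · 3
1 · 2 · 2 · 2
[5] 1 · 2 · 3 · 2
2 · 2 · 2 · 1
1 · 1 · 3 · 0
3 · 3 · 3 · 3
1 · 2 · 2 · 2
[6] 1 · 2 · 3 · 2
2 · 3 · 2 · 1
1 · 1 · 3 · 0
3 · 3 · 3 · 3
1 · 2 · 2 · 2
[7] 1 · 3 · 3 · 2
3 · 0 · 3 · 1
1 · 2 · 3 · 0
3 · 3 · 3 · 3
1 · 2 · 2 · 2
[8] 1 · 3 · 3 · 2
3 · 1 · 3 · 1
1 · 2 · 3 · 0
3 · 3 · 3 · 3
1 · 2 · 2 · 2
[9] 1 · 3 · 3 · 2
3 · 2 · 3 · 1
1 · 2 · 3 · 0
3 · 3 · 3 · 3
1 · 2 · 2 · 2
[10] 1 · 3 · 3 · 2
3 · 3 · 3 · 1
1 · 2 · 3 · 0
3 · 3 · 3 · 3
1 · 2 · 2 · 2
[11] 3 · 2 · 1 · 3
2 · 0 · 3 · 2
0 · 3 · 2 · 2
1 · 2 · 2 · 0
2 · 3 · 3 · 3
[12] 3 · 2 · 1 · 3
2 · 1 · 3 · 2
0 · 3 · 2 · 2
1 · 2 · 2 · 0
2 · 3 · 3 · 3
[13] 3 · 2 · 1 · 3
2 · 2 · 3 · 2
0 · 3 · 2 · 2
1 · 2 · 2 · 0
2 · 3 · 3 · 3
[14] 3 · 2 · 1 · 3
2 · 3 · 3 · 2
0 · 3 · 2 · 2
1 · 2 · 2 · 0
2 · 3 · 3 · 3
[15] 3 · 3 · 2 · 3
3 · 2 · 1 · 3
1 · 1 · 0 · 3
1 · 3 · 3 · 0
2 · 3 · 3 · 3
[16] 3 · 3 · 2 · 3
3 · 3 · 1 · 3
1 · 1 · 0 · 3
1 · 3 · 3 · 0
2 · 3 · 3 · 3
[17] 1 · 1 · 3 · 3
1 · 2 · 2 · 3
2 · 2 · 0 · 3
1 · 3 · 3 · 0
2 · 3 · 3 · 3
[18] 1 · 1 · 3 · 3
1 · 3 · 2 · 3
2 · 2 · 0 · 3
1 · 3 · 3 · 0
2 · 3 · 3 · 3

1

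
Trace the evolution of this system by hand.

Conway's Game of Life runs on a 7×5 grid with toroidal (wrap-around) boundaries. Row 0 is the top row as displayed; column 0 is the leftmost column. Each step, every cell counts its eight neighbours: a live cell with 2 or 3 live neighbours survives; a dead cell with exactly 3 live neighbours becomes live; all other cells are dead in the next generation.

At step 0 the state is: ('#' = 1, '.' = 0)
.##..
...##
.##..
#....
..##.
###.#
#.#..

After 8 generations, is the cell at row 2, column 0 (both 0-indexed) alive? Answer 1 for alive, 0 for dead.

0) .##..
...##
.##..
#....
..##.
###.#
#.#..
1) ###.#
#..#.
#####
...#.
..##.
#...#
....#
2) .##..
.....
##...
#....
..##.
#...#
.....
3) .....
#.#..
##...
#.#.#
##.#.
...##
##...
4) #....
#....
..##.
..##.
.#...
...#.
#...#
5) ##...
.#..#
.####
.#.#.
...#.
#...#
#...#
6) .#...
....#
.#..#
##...
#.##.
#..#.
.....
7) .....
.....
.#..#
...#.
#.##.
.###.
.....
8) .....
.....
.....
##.#.
.....
.#.##
..#..

0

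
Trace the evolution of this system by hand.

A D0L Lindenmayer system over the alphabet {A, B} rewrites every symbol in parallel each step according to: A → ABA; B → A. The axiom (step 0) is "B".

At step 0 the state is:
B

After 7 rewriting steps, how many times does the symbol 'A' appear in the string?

169

0) B
1) A
2) ABA
3) ABAAABA
4) ABAAABAABAABAAABA
5) ABAAABAABAABAAABAABAAABAABAAABAABAABAAABA
6) ABAAABAABAABAAABAABAAABAABAAABAABAABAAABAABAAABAABAABAAABAABAAABAABAABAAABAABAAABAABAAABAABAABAAABA
7) ABAAABAABAABAAABAABAAABAABAAABAABAABAAABAABAAABAABAABAAABA…ABAAABAABAABAAABAABAAABAABAABAAABAABAAABAABAAABAABAABAAABA  (len 239)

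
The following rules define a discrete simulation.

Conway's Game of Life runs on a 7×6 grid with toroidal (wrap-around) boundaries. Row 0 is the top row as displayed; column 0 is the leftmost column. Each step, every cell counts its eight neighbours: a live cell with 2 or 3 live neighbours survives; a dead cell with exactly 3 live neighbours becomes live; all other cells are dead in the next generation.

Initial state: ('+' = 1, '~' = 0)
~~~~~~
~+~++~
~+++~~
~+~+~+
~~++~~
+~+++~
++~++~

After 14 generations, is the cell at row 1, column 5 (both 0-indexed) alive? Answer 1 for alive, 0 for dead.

1

step 0: ~~~~~~
~+~++~
~+++~~
~+~+~+
~~++~~
+~+++~
++~++~
step 1: ++~~~+
~+~++~
~+~~~~
++~~~~
+~~~~+
+~~~~~
++~~+~
step 2: ~~~+~~
~+~~++
~+~~~~
~+~~~+
~~~~~+
~~~~~~
~~~~~~
step 3: ~~~~+~
+~+~+~
~++~++
~~~~~~
+~~~~~
~~~~~~
~~~~~~
step 4: ~~~+~+
+~+~+~
+++~++
++~~~+
~~~~~~
~~~~~~
~~~~~~
step 5: ~~~+++
~~+~~~
~~+~+~
~~+~+~
+~~~~~
~~~~~~
~~~~~~
step 6: ~~~++~
~~+~~+
~++~~~
~+~~~+
~~~~~~
~~~~~~
~~~~+~
step 7: ~~~+++
~++~+~
~++~~~
+++~~~
~~~~~~
~~~~~~
~~~++~
step 8: ~~~~~+
++~~++
~~~~~~
+~+~~~
~+~~~~
~~~~~~
~~~+~+
step 9: ~~~~~~
+~~~++
~~~~~~
~+~~~~
~+~~~~
~~~~~~
~~~~+~
step 10: ~~~~+~
~~~~~+
+~~~~+
~~~~~~
~~~~~~
~~~~~~
~~~~~~
step 11: ~~~~~~
+~~~++
+~~~~+
~~~~~~
~~~~~~
~~~~~~
~~~~~~
step 12: ~~~~~+
+~~~+~
+~~~+~
~~~~~~
~~~~~~
~~~~~~
~~~~~~
step 13: ~~~~~+
+~~~+~
~~~~~~
~~~~~~
~~~~~~
~~~~~~
~~~~~~
step 14: ~~~~~+
~~~~~+
~~~~~~
~~~~~~
~~~~~~
~~~~~~
~~~~~~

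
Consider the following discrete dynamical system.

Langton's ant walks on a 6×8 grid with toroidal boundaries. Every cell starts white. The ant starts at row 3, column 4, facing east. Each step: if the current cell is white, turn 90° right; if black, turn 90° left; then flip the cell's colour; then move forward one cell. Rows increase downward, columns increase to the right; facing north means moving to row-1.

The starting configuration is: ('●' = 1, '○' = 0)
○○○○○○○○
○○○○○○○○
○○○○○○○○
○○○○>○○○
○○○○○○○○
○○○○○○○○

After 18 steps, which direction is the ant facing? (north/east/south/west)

west

k=0  ○○○○○○○○
○○○○○○○○
○○○○○○○○
○○○○>○○○
○○○○○○○○
○○○○○○○○
k=1  ○○○○○○○○
○○○○○○○○
○○○○○○○○
○○○○●○○○
○○○○v○○○
○○○○○○○○
k=2  ○○○○○○○○
○○○○○○○○
○○○○○○○○
○○○○●○○○
○○○<●○○○
○○○○○○○○
k=3  ○○○○○○○○
○○○○○○○○
○○○○○○○○
○○○^●○○○
○○○●●○○○
○○○○○○○○
k=4  ○○○○○○○○
○○○○○○○○
○○○○○○○○
○○○●>○○○
○○○●●○○○
○○○○○○○○
k=5  ○○○○○○○○
○○○○○○○○
○○○○^○○○
○○○●○○○○
○○○●●○○○
○○○○○○○○
k=6  ○○○○○○○○
○○○○○○○○
○○○○●>○○
○○○●○○○○
○○○●●○○○
○○○○○○○○
k=7  ○○○○○○○○
○○○○○○○○
○○○○●●○○
○○○●○v○○
○○○●●○○○
○○○○○○○○
k=8  ○○○○○○○○
○○○○○○○○
○○○○●●○○
○○○●<●○○
○○○●●○○○
○○○○○○○○
k=9  ○○○○○○○○
○○○○○○○○
○○○○^●○○
○○○●●●○○
○○○●●○○○
○○○○○○○○
k=10  ○○○○○○○○
○○○○○○○○
○○○<○●○○
○○○●●●○○
○○○●●○○○
○○○○○○○○
k=11  ○○○○○○○○
○○○^○○○○
○○○●○●○○
○○○●●●○○
○○○●●○○○
○○○○○○○○
k=12  ○○○○○○○○
○○○●>○○○
○○○●○●○○
○○○●●●○○
○○○●●○○○
○○○○○○○○
k=13  ○○○○○○○○
○○○●●○○○
○○○●v●○○
○○○●●●○○
○○○●●○○○
○○○○○○○○
k=14  ○○○○○○○○
○○○●●○○○
○○○<●●○○
○○○●●●○○
○○○●●○○○
○○○○○○○○
k=15  ○○○○○○○○
○○○●●○○○
○○○○●●○○
○○○v●●○○
○○○●●○○○
○○○○○○○○
k=16  ○○○○○○○○
○○○●●○○○
○○○○●●○○
○○○○>●○○
○○○●●○○○
○○○○○○○○
k=17  ○○○○○○○○
○○○●●○○○
○○○○^●○○
○○○○○●○○
○○○●●○○○
○○○○○○○○
k=18  ○○○○○○○○
○○○●●○○○
○○○<○●○○
○○○○○●○○
○○○●●○○○
○○○○○○○○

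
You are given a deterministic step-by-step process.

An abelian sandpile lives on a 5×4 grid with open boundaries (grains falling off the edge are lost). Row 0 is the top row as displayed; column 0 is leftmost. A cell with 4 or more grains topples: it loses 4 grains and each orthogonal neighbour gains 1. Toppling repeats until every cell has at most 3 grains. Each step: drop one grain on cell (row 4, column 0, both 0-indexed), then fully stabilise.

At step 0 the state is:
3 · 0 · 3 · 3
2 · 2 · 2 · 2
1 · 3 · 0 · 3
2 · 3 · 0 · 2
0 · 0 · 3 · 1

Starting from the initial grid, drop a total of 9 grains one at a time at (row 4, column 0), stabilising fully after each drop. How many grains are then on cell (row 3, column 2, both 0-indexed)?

1

t=0: 3 · 0 · 3 · 3
2 · 2 · 2 · 2
1 · 3 · 0 · 3
2 · 3 · 0 · 2
0 · 0 · 3 · 1
t=1: 3 · 0 · 3 · 3
2 · 2 · 2 · 2
1 · 3 · 0 · 3
2 · 3 · 0 · 2
1 · 0 · 3 · 1
t=2: 3 · 0 · 3 · 3
2 · 2 · 2 · 2
1 · 3 · 0 · 3
2 · 3 · 0 · 2
2 · 0 · 3 · 1
t=3: 3 · 0 · 3 · 3
2 · 2 · 2 · 2
1 · 3 · 0 · 3
2 · 3 · 0 · 2
3 · 0 · 3 · 1
t=4: 3 · 0 · 3 · 3
2 · 2 · 2 · 2
1 · 3 · 0 · 3
3 · 3 · 0 · 2
0 · 1 · 3 · 1
t=5: 3 · 0 · 3 · 3
2 · 2 · 2 · 2
1 · 3 · 0 · 3
3 · 3 · 0 · 2
1 · 1 · 3 · 1
t=6: 3 · 0 · 3 · 3
2 · 2 · 2 · 2
1 · 3 · 0 · 3
3 · 3 · 0 · 2
2 · 1 · 3 · 1
t=7: 3 · 0 · 3 · 3
2 · 2 · 2 · 2
1 · 3 · 0 · 3
3 · 3 · 0 · 2
3 · 1 · 3 · 1
t=8: 3 · 0 · 3 · 3
2 · 3 · 2 · 2
3 · 0 · 1 · 3
1 · 1 · 1 · 2
1 · 3 · 3 · 1
t=9: 3 · 0 · 3 · 3
2 · 3 · 2 · 2
3 · 0 · 1 · 3
1 · 1 · 1 · 2
2 · 3 · 3 · 1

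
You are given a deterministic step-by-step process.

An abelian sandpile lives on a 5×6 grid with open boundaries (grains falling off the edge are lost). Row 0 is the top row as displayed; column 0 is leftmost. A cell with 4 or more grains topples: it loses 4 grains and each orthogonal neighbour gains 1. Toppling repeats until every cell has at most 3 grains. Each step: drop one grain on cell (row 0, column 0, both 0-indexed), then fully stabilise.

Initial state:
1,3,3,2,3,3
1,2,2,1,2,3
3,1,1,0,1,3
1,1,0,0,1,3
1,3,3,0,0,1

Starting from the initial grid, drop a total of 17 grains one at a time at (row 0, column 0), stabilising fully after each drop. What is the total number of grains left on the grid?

t=0: 1,3,3,2,3,3
1,2,2,1,2,3
3,1,1,0,1,3
1,1,0,0,1,3
1,3,3,0,0,1
t=1: 2,3,3,2,3,3
1,2,2,1,2,3
3,1,1,0,1,3
1,1,0,0,1,3
1,3,3,0,0,1
t=2: 3,3,3,2,3,3
1,2,2,1,2,3
3,1,1,0,1,3
1,1,0,0,1,3
1,3,3,0,0,1
t=3: 1,1,0,3,3,3
2,3,3,1,2,3
3,1,1,0,1,3
1,1,0,0,1,3
1,3,3,0,0,1
t=4: 2,1,0,3,3,3
2,3,3,1,2,3
3,1,1,0,1,3
1,1,0,0,1,3
1,3,3,0,0,1
t=5: 3,1,0,3,3,3
2,3,3,1,2,3
3,1,1,0,1,3
1,1,0,0,1,3
1,3,3,0,0,1
t=6: 0,2,0,3,3,3
3,3,3,1,2,3
3,1,1,0,1,3
1,1,0,0,1,3
1,3,3,0,0,1
t=7: 1,2,0,3,3,3
3,3,3,1,2,3
3,1,1,0,1,3
1,1,0,0,1,3
1,3,3,0,0,1
t=8: 2,2,0,3,3,3
3,3,3,1,2,3
3,1,1,0,1,3
1,1,0,0,1,3
1,3,3,0,0,1
t=9: 3,2,0,3,3,3
3,3,3,1,2,3
3,1,1,0,1,3
1,1,0,0,1,3
1,3,3,0,0,1
t=10: 2,0,2,3,3,3
2,2,0,2,2,3
0,3,2,0,1,3
2,1,0,0,1,3
1,3,3,0,0,1
t=11: 3,0,2,3,3,3
2,2,0,2,2,3
0,3,2,0,1,3
2,1,0,0,1,3
1,3,3,0,0,1
t=12: 0,1,2,3,3,3
3,2,0,2,2,3
0,3,2,0,1,3
2,1,0,0,1,3
1,3,3,0,0,1
t=13: 1,1,2,3,3,3
3,2,0,2,2,3
0,3,2,0,1,3
2,1,0,0,1,3
1,3,3,0,0,1
t=14: 2,1,2,3,3,3
3,2,0,2,2,3
0,3,2,0,1,3
2,1,0,0,1,3
1,3,3,0,0,1
t=15: 3,1,2,3,3,3
3,2,0,2,2,3
0,3,2,0,1,3
2,1,0,0,1,3
1,3,3,0,0,1
t=16: 1,2,2,3,3,3
0,3,0,2,2,3
1,3,2,0,1,3
2,1,0,0,1,3
1,3,3,0,0,1
t=17: 2,2,2,3,3,3
0,3,0,2,2,3
1,3,2,0,1,3
2,1,0,0,1,3
1,3,3,0,0,1

50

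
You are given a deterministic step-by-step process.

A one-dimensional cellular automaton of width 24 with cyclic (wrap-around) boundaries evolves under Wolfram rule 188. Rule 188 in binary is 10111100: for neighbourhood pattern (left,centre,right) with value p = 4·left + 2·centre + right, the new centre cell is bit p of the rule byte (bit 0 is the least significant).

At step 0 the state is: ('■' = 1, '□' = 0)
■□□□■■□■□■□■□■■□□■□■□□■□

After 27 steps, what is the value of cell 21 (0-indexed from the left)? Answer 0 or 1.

1

t=0: ■□□□■■□■□■□■□■■□□■□■□□■□
t=1: ■■□□■□■■■■■■■■□■□■■■■□■■
t=2: ■□■□■■■■■■■■■□■■■■■■□■■■
t=3: □■■■■■■■■■■■□■■■■■■□■■■■
t=4: ■■■■■■■■■■■□■■■■■■□■■■■□
t=5: ■■■■■■■■■■□■■■■■■□■■■■□■
t=6: ■■■■■■■■■□■■■■■■□■■■■□■■
t=7: ■■■■■■■■□■■■■■■□■■■■□■■■
t=8: ■■■■■■■□■■■■■■□■■■■□■■■■
t=9: ■■■■■■□■■■■■■□■■■■□■■■■■
t=10: ■■■■■□■■■■■■□■■■■□■■■■■■
t=11: ■■■■□■■■■■■□■■■■□■■■■■■■
t=12: ■■■□■■■■■■□■■■■□■■■■■■■■
t=13: ■■□■■■■■■□■■■■□■■■■■■■■■
t=14: ■□■■■■■■□■■■■□■■■■■■■■■■
t=15: □■■■■■■□■■■■□■■■■■■■■■■■
t=16: ■■■■■■□■■■■□■■■■■■■■■■■□
t=17: ■■■■■□■■■■□■■■■■■■■■■■□■
t=18: ■■■■□■■■■□■■■■■■■■■■■□■■
t=19: ■■■□■■■■□■■■■■■■■■■■□■■■
t=20: ■■□■■■■□■■■■■■■■■■■□■■■■
t=21: ■□■■■■□■■■■■■■■■■■□■■■■■
t=22: □■■■■□■■■■■■■■■■■□■■■■■■
t=23: ■■■■□■■■■■■■■■■■□■■■■■■□
t=24: ■■■□■■■■■■■■■■■□■■■■■■□■
t=25: ■■□■■■■■■■■■■■□■■■■■■□■■
t=26: ■□■■■■■■■■■■■□■■■■■■□■■■
t=27: □■■■■■■■■■■■□■■■■■■□■■■■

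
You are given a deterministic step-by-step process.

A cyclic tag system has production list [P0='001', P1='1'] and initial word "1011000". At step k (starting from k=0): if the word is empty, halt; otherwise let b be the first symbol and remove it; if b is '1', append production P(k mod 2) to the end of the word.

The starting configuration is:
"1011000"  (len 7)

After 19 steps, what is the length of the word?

t=0: "1011000"  (len 7)
t=1: "011000001"  (len 9)
t=2: "11000001"  (len 8)
t=3: "1000001001"  (len 10)
t=4: "0000010011"  (len 10)
t=5: "000010011"  (len 9)
t=6: "00010011"  (len 8)
t=7: "0010011"  (len 7)
t=8: "010011"  (len 6)
t=9: "10011"  (len 5)
t=10: "00111"  (len 5)
t=11: "0111"  (len 4)
t=12: "111"  (len 3)
t=13: "11001"  (len 5)
t=14: "10011"  (len 5)
t=15: "0011001"  (len 7)
t=16: "011001"  (len 6)
t=17: "11001"  (len 5)
t=18: "10011"  (len 5)
t=19: "0011001"  (len 7)

7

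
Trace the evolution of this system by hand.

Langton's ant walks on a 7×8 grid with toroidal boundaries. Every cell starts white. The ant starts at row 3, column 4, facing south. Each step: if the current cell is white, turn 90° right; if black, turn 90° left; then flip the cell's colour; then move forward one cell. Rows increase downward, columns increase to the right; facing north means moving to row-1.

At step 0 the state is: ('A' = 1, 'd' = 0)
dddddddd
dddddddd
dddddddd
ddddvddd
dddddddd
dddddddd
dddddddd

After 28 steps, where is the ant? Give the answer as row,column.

1,6

0) dddddddd
dddddddd
dddddddd
ddddvddd
dddddddd
dddddddd
dddddddd
1) dddddddd
dddddddd
dddddddd
ddd<Addd
dddddddd
dddddddd
dddddddd
2) dddddddd
dddddddd
ddd^dddd
dddAAddd
dddddddd
dddddddd
dddddddd
3) dddddddd
dddddddd
dddA>ddd
dddAAddd
dddddddd
dddddddd
dddddddd
4) dddddddd
dddddddd
dddAAddd
dddAvddd
dddddddd
dddddddd
dddddddd
5) dddddddd
dddddddd
dddAAddd
dddAd>dd
dddddddd
dddddddd
dddddddd
6) dddddddd
dddddddd
dddAAddd
dddAdAdd
dddddvdd
dddddddd
dddddddd
7) dddddddd
dddddddd
dddAAddd
dddAdAdd
dddd<Add
dddddddd
dddddddd
8) dddddddd
dddddddd
dddAAddd
dddA^Add
ddddAAdd
dddddddd
dddddddd
9) dddddddd
dddddddd
dddAAddd
dddAA>dd
ddddAAdd
dddddddd
dddddddd
10) dddddddd
dddddddd
dddAA^dd
dddAAddd
ddddAAdd
dddddddd
dddddddd
11) dddddddd
dddddddd
dddAAA>d
dddAAddd
ddddAAdd
dddddddd
dddddddd
12) dddddddd
dddddddd
dddAAAAd
dddAAdvd
ddddAAdd
dddddddd
dddddddd
13) dddddddd
dddddddd
dddAAAAd
dddAA<Ad
ddddAAdd
dddddddd
dddddddd
14) dddddddd
dddddddd
dddAA^Ad
dddAAAAd
ddddAAdd
dddddddd
dddddddd
15) dddddddd
dddddddd
dddA<dAd
dddAAAAd
ddddAAdd
dddddddd
dddddddd
16) dddddddd
dddddddd
dddAddAd
dddAvAAd
ddddAAdd
dddddddd
dddddddd
17) dddddddd
dddddddd
dddAddAd
dddAd>Ad
ddddAAdd
dddddddd
dddddddd
18) dddddddd
dddddddd
dddAd^Ad
dddAddAd
ddddAAdd
dddddddd
dddddddd
19) dddddddd
dddddddd
dddAdA>d
dddAddAd
ddddAAdd
dddddddd
dddddddd
20) dddddddd
dddddd^d
dddAdAdd
dddAddAd
ddddAAdd
dddddddd
dddddddd
21) dddddddd
ddddddA>
dddAdAdd
dddAddAd
ddddAAdd
dddddddd
dddddddd
22) dddddddd
ddddddAA
dddAdAdv
dddAddAd
ddddAAdd
dddddddd
dddddddd
23) dddddddd
ddddddAA
dddAdA<A
dddAddAd
ddddAAdd
dddddddd
dddddddd
24) dddddddd
dddddd^A
dddAdAAA
dddAddAd
ddddAAdd
dddddddd
dddddddd
25) dddddddd
ddddd<dA
dddAdAAA
dddAddAd
ddddAAdd
dddddddd
dddddddd
26) ddddd^dd
dddddAdA
dddAdAAA
dddAddAd
ddddAAdd
dddddddd
dddddddd
27) dddddA>d
dddddAdA
dddAdAAA
dddAddAd
ddddAAdd
dddddddd
dddddddd
28) dddddAAd
dddddAvA
dddAdAAA
dddAddAd
ddddAAdd
dddddddd
dddddddd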